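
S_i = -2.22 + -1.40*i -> [-2.22, -3.62, -5.02, -6.42, -7.82]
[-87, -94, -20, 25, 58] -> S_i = Random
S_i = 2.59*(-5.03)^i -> [2.59, -13.03, 65.53, -329.61, 1657.95]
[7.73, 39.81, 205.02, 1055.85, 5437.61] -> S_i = 7.73*5.15^i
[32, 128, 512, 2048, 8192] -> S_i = 32*4^i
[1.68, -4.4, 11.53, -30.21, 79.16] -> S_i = 1.68*(-2.62)^i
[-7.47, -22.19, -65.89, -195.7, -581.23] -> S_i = -7.47*2.97^i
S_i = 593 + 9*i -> [593, 602, 611, 620, 629]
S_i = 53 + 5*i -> [53, 58, 63, 68, 73]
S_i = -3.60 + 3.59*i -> [-3.6, -0.01, 3.58, 7.17, 10.76]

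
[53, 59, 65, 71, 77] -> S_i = 53 + 6*i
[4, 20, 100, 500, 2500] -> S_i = 4*5^i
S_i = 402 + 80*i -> [402, 482, 562, 642, 722]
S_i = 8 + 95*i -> [8, 103, 198, 293, 388]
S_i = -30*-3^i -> [-30, 90, -270, 810, -2430]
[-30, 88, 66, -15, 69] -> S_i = Random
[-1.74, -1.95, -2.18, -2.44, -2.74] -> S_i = -1.74*1.12^i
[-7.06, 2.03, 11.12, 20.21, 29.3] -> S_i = -7.06 + 9.09*i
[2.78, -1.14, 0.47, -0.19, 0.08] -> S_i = 2.78*(-0.41)^i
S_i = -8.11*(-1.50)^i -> [-8.11, 12.16, -18.25, 27.37, -41.06]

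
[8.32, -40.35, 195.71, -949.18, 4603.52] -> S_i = 8.32*(-4.85)^i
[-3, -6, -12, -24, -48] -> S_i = -3*2^i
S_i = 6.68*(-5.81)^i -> [6.68, -38.81, 225.49, -1310.1, 7611.69]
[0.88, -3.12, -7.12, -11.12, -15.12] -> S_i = 0.88 + -4.00*i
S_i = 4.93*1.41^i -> [4.93, 6.95, 9.8, 13.82, 19.49]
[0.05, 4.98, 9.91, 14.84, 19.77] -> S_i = 0.05 + 4.93*i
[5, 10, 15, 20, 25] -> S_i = 5 + 5*i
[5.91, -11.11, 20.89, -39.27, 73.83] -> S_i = 5.91*(-1.88)^i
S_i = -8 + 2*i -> [-8, -6, -4, -2, 0]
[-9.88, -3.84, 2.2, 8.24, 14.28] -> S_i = -9.88 + 6.04*i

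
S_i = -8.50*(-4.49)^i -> [-8.5, 38.16, -171.36, 769.41, -3454.65]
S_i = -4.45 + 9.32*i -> [-4.45, 4.87, 14.19, 23.51, 32.83]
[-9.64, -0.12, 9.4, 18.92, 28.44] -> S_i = -9.64 + 9.52*i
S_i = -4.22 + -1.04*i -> [-4.22, -5.26, -6.3, -7.34, -8.38]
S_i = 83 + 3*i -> [83, 86, 89, 92, 95]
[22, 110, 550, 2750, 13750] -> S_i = 22*5^i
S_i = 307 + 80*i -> [307, 387, 467, 547, 627]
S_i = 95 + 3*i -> [95, 98, 101, 104, 107]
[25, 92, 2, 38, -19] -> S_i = Random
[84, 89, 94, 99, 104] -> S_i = 84 + 5*i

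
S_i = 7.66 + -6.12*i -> [7.66, 1.54, -4.58, -10.7, -16.82]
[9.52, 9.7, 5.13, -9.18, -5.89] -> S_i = Random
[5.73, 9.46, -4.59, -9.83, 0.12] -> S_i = Random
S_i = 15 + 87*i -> [15, 102, 189, 276, 363]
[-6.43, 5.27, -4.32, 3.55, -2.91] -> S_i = -6.43*(-0.82)^i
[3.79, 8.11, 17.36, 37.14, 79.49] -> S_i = 3.79*2.14^i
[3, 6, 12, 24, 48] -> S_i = 3*2^i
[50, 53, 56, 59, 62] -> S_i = 50 + 3*i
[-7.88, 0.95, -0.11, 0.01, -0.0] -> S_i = -7.88*(-0.12)^i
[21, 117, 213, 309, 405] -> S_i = 21 + 96*i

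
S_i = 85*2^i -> [85, 170, 340, 680, 1360]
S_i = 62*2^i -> [62, 124, 248, 496, 992]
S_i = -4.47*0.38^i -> [-4.47, -1.7, -0.65, -0.25, -0.09]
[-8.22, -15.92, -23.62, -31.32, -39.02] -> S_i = -8.22 + -7.70*i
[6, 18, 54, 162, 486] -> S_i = 6*3^i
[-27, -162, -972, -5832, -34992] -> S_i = -27*6^i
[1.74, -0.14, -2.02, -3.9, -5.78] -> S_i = 1.74 + -1.88*i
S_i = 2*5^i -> [2, 10, 50, 250, 1250]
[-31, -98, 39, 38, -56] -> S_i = Random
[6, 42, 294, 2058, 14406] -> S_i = 6*7^i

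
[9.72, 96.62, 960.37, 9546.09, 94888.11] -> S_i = 9.72*9.94^i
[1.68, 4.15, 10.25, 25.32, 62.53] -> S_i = 1.68*2.47^i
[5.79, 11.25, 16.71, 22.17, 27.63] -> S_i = 5.79 + 5.46*i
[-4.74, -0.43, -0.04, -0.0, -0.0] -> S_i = -4.74*0.09^i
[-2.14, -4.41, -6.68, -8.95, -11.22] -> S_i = -2.14 + -2.27*i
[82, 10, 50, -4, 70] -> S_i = Random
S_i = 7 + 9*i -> [7, 16, 25, 34, 43]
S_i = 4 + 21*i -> [4, 25, 46, 67, 88]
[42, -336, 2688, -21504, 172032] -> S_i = 42*-8^i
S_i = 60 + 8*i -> [60, 68, 76, 84, 92]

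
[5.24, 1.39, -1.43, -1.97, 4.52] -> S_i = Random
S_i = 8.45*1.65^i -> [8.45, 13.94, 23.01, 37.96, 62.63]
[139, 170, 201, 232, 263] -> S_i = 139 + 31*i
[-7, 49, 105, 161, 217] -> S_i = -7 + 56*i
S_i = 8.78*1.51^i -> [8.78, 13.26, 20.02, 30.23, 45.65]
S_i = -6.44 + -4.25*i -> [-6.44, -10.69, -14.94, -19.19, -23.44]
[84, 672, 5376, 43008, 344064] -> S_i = 84*8^i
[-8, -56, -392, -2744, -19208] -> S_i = -8*7^i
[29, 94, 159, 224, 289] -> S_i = 29 + 65*i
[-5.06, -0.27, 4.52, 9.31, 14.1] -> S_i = -5.06 + 4.79*i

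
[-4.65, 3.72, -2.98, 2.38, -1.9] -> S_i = -4.65*(-0.80)^i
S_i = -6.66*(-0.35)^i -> [-6.66, 2.33, -0.82, 0.29, -0.1]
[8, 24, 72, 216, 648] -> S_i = 8*3^i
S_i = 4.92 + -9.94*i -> [4.92, -5.02, -14.96, -24.9, -34.84]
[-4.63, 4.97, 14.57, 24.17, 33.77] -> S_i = -4.63 + 9.60*i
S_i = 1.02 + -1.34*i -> [1.02, -0.32, -1.66, -3.0, -4.34]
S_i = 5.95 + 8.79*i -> [5.95, 14.74, 23.53, 32.32, 41.11]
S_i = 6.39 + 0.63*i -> [6.39, 7.02, 7.65, 8.28, 8.91]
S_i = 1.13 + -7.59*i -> [1.13, -6.46, -14.05, -21.64, -29.23]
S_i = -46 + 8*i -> [-46, -38, -30, -22, -14]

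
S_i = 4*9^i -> [4, 36, 324, 2916, 26244]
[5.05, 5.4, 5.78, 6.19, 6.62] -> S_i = 5.05*1.07^i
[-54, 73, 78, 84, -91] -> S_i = Random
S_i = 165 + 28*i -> [165, 193, 221, 249, 277]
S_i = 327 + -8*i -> [327, 319, 311, 303, 295]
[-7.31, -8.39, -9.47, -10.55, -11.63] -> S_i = -7.31 + -1.08*i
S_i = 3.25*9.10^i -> [3.25, 29.58, 269.13, 2449.11, 22286.86]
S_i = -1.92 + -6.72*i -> [-1.92, -8.64, -15.36, -22.08, -28.8]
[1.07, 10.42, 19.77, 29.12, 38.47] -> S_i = 1.07 + 9.35*i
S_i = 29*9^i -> [29, 261, 2349, 21141, 190269]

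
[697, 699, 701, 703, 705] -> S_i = 697 + 2*i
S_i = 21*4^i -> [21, 84, 336, 1344, 5376]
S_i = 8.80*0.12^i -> [8.8, 1.06, 0.13, 0.02, 0.0]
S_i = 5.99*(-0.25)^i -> [5.99, -1.5, 0.37, -0.09, 0.02]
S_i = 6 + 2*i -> [6, 8, 10, 12, 14]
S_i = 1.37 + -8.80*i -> [1.37, -7.43, -16.23, -25.03, -33.83]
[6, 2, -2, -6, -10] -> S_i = 6 + -4*i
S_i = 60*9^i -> [60, 540, 4860, 43740, 393660]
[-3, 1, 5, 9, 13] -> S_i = -3 + 4*i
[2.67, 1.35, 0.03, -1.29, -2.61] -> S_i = 2.67 + -1.32*i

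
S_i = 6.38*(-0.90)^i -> [6.38, -5.74, 5.17, -4.65, 4.19]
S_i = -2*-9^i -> [-2, 18, -162, 1458, -13122]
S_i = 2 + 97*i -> [2, 99, 196, 293, 390]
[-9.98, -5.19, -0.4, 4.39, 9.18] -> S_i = -9.98 + 4.79*i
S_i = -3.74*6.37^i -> [-3.74, -23.82, -151.76, -966.7, -6157.85]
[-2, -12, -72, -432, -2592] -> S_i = -2*6^i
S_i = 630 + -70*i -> [630, 560, 490, 420, 350]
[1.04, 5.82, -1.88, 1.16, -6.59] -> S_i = Random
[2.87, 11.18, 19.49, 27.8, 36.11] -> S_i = 2.87 + 8.31*i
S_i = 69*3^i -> [69, 207, 621, 1863, 5589]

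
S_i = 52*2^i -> [52, 104, 208, 416, 832]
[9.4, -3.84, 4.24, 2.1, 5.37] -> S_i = Random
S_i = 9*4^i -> [9, 36, 144, 576, 2304]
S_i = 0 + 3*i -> [0, 3, 6, 9, 12]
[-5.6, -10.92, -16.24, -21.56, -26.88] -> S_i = -5.60 + -5.32*i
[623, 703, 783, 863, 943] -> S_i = 623 + 80*i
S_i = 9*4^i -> [9, 36, 144, 576, 2304]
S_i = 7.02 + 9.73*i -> [7.02, 16.75, 26.48, 36.21, 45.94]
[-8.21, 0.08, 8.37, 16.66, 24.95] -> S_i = -8.21 + 8.29*i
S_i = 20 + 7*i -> [20, 27, 34, 41, 48]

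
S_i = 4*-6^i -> [4, -24, 144, -864, 5184]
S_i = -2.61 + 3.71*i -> [-2.61, 1.1, 4.81, 8.52, 12.23]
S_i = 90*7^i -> [90, 630, 4410, 30870, 216090]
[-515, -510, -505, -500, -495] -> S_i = -515 + 5*i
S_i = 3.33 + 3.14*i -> [3.33, 6.47, 9.61, 12.75, 15.89]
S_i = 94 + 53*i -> [94, 147, 200, 253, 306]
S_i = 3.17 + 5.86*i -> [3.17, 9.03, 14.89, 20.75, 26.61]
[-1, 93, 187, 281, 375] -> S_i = -1 + 94*i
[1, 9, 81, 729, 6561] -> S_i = 1*9^i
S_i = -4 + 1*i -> [-4, -3, -2, -1, 0]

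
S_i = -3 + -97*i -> [-3, -100, -197, -294, -391]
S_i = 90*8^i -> [90, 720, 5760, 46080, 368640]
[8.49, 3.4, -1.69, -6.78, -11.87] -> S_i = 8.49 + -5.09*i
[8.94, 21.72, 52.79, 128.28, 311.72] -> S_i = 8.94*2.43^i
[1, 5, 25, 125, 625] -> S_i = 1*5^i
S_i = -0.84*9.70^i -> [-0.84, -8.15, -79.04, -766.65, -7436.46]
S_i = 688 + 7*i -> [688, 695, 702, 709, 716]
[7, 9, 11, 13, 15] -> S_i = 7 + 2*i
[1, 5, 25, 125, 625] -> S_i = 1*5^i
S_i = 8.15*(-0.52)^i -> [8.15, -4.24, 2.2, -1.15, 0.6]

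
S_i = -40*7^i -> [-40, -280, -1960, -13720, -96040]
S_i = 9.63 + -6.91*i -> [9.63, 2.72, -4.19, -11.1, -18.01]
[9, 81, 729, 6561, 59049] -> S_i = 9*9^i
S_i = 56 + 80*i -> [56, 136, 216, 296, 376]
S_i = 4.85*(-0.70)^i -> [4.85, -3.39, 2.38, -1.66, 1.16]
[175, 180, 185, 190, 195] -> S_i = 175 + 5*i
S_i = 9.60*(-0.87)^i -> [9.6, -8.35, 7.27, -6.32, 5.5]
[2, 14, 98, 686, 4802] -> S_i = 2*7^i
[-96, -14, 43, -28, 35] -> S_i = Random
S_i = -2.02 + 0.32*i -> [-2.02, -1.7, -1.38, -1.06, -0.74]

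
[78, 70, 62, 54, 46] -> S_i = 78 + -8*i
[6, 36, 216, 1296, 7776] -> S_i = 6*6^i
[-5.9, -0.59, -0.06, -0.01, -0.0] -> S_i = -5.90*0.10^i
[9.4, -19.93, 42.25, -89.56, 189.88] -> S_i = 9.40*(-2.12)^i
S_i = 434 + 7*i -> [434, 441, 448, 455, 462]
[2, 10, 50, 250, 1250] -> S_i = 2*5^i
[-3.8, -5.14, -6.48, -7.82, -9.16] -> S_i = -3.80 + -1.34*i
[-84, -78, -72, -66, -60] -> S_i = -84 + 6*i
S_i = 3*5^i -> [3, 15, 75, 375, 1875]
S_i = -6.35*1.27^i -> [-6.35, -8.06, -10.24, -13.01, -16.52]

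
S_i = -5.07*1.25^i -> [-5.07, -6.34, -7.92, -9.9, -12.38]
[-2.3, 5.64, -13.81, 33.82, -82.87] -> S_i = -2.30*(-2.45)^i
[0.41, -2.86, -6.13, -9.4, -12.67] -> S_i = 0.41 + -3.27*i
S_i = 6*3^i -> [6, 18, 54, 162, 486]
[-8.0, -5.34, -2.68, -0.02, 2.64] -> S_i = -8.00 + 2.66*i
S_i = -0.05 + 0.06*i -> [-0.05, 0.01, 0.07, 0.13, 0.19]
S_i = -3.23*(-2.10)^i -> [-3.23, 6.78, -14.24, 29.91, -62.82]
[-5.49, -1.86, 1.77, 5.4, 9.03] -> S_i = -5.49 + 3.63*i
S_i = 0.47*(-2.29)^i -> [0.47, -1.08, 2.46, -5.64, 12.93]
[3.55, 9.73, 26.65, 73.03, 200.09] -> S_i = 3.55*2.74^i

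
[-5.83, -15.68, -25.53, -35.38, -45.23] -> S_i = -5.83 + -9.85*i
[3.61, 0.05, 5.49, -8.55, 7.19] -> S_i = Random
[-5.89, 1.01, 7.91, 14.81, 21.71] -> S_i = -5.89 + 6.90*i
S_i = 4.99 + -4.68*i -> [4.99, 0.31, -4.37, -9.05, -13.73]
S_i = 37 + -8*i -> [37, 29, 21, 13, 5]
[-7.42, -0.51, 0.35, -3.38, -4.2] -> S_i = Random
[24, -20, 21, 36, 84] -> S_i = Random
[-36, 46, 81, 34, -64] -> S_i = Random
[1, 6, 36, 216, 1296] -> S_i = 1*6^i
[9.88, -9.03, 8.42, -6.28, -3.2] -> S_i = Random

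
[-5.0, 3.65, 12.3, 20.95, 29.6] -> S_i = -5.00 + 8.65*i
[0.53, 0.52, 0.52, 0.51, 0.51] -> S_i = 0.53*0.99^i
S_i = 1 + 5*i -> [1, 6, 11, 16, 21]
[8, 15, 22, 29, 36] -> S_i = 8 + 7*i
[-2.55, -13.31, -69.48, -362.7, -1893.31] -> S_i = -2.55*5.22^i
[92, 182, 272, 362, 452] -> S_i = 92 + 90*i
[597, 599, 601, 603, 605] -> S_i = 597 + 2*i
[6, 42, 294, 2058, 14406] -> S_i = 6*7^i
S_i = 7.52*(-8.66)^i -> [7.52, -65.12, 563.97, -4883.95, 42295.04]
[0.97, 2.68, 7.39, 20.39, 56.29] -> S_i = 0.97*2.76^i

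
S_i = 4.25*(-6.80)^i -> [4.25, -28.9, 196.52, -1336.34, 9087.08]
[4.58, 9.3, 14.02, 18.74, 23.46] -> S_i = 4.58 + 4.72*i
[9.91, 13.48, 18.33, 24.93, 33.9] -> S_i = 9.91*1.36^i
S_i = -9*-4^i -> [-9, 36, -144, 576, -2304]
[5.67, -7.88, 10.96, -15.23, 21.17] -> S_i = 5.67*(-1.39)^i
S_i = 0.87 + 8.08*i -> [0.87, 8.95, 17.03, 25.11, 33.19]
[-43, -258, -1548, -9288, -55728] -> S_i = -43*6^i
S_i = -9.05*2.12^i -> [-9.05, -19.19, -40.67, -86.23, -182.81]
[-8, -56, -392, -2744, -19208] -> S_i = -8*7^i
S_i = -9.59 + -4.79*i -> [-9.59, -14.38, -19.17, -23.96, -28.75]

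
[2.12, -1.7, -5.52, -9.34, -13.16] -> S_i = 2.12 + -3.82*i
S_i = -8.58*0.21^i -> [-8.58, -1.8, -0.38, -0.08, -0.02]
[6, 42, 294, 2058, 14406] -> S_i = 6*7^i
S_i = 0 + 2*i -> [0, 2, 4, 6, 8]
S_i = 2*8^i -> [2, 16, 128, 1024, 8192]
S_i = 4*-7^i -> [4, -28, 196, -1372, 9604]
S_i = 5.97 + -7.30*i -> [5.97, -1.33, -8.63, -15.93, -23.23]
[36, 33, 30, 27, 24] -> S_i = 36 + -3*i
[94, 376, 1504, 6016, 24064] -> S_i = 94*4^i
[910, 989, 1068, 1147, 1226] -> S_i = 910 + 79*i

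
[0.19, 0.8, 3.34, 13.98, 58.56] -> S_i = 0.19*4.19^i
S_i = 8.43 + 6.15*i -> [8.43, 14.58, 20.73, 26.88, 33.03]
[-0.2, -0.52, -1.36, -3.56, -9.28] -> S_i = -0.20*2.61^i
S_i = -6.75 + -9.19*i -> [-6.75, -15.94, -25.13, -34.32, -43.51]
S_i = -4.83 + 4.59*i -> [-4.83, -0.24, 4.35, 8.94, 13.53]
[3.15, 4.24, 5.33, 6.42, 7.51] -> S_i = 3.15 + 1.09*i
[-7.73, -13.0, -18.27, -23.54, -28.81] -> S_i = -7.73 + -5.27*i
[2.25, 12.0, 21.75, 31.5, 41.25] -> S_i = 2.25 + 9.75*i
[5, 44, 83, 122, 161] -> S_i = 5 + 39*i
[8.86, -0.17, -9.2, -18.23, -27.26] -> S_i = 8.86 + -9.03*i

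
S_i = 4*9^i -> [4, 36, 324, 2916, 26244]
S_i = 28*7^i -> [28, 196, 1372, 9604, 67228]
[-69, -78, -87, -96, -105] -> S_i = -69 + -9*i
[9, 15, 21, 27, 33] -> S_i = 9 + 6*i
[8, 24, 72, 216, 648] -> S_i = 8*3^i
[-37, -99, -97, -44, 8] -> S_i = Random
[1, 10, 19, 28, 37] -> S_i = 1 + 9*i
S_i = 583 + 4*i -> [583, 587, 591, 595, 599]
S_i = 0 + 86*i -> [0, 86, 172, 258, 344]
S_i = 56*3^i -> [56, 168, 504, 1512, 4536]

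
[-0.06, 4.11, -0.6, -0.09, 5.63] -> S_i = Random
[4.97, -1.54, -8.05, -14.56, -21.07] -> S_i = 4.97 + -6.51*i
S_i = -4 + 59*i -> [-4, 55, 114, 173, 232]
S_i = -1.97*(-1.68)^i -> [-1.97, 3.31, -5.56, 9.34, -15.69]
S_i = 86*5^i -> [86, 430, 2150, 10750, 53750]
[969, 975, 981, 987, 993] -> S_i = 969 + 6*i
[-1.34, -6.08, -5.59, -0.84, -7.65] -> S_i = Random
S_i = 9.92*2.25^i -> [9.92, 22.32, 50.22, 113.0, 254.24]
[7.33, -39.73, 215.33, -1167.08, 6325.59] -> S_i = 7.33*(-5.42)^i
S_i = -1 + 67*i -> [-1, 66, 133, 200, 267]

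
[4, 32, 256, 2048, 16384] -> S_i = 4*8^i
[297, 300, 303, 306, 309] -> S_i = 297 + 3*i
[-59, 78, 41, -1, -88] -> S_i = Random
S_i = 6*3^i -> [6, 18, 54, 162, 486]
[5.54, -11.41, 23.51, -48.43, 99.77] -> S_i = 5.54*(-2.06)^i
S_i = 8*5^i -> [8, 40, 200, 1000, 5000]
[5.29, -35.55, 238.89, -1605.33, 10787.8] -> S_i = 5.29*(-6.72)^i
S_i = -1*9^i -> [-1, -9, -81, -729, -6561]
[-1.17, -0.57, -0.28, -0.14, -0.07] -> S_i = -1.17*0.49^i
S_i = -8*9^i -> [-8, -72, -648, -5832, -52488]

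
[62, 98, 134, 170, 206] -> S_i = 62 + 36*i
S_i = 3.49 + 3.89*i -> [3.49, 7.38, 11.27, 15.16, 19.05]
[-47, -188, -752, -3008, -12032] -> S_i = -47*4^i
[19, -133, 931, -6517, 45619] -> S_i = 19*-7^i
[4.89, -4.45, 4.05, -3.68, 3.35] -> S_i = 4.89*(-0.91)^i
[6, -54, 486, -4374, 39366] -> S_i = 6*-9^i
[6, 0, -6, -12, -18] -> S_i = 6 + -6*i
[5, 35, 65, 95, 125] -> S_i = 5 + 30*i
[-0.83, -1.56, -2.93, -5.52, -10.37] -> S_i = -0.83*1.88^i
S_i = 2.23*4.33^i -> [2.23, 9.66, 41.81, 181.04, 783.89]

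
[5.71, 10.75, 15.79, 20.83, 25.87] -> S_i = 5.71 + 5.04*i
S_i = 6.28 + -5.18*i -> [6.28, 1.1, -4.08, -9.26, -14.44]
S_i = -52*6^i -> [-52, -312, -1872, -11232, -67392]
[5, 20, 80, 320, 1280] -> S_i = 5*4^i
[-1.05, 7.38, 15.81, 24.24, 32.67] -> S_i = -1.05 + 8.43*i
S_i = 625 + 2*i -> [625, 627, 629, 631, 633]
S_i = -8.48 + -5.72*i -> [-8.48, -14.2, -19.92, -25.64, -31.36]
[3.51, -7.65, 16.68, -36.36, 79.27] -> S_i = 3.51*(-2.18)^i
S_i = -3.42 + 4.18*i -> [-3.42, 0.76, 4.94, 9.12, 13.3]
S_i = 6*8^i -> [6, 48, 384, 3072, 24576]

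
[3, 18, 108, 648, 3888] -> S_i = 3*6^i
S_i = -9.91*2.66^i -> [-9.91, -26.36, -70.12, -186.52, -496.14]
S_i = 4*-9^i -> [4, -36, 324, -2916, 26244]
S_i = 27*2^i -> [27, 54, 108, 216, 432]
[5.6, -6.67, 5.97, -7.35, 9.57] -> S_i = Random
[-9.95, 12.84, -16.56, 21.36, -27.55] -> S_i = -9.95*(-1.29)^i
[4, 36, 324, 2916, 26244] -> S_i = 4*9^i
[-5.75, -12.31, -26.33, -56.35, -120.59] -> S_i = -5.75*2.14^i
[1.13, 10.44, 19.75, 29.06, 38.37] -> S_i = 1.13 + 9.31*i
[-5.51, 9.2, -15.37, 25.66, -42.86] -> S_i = -5.51*(-1.67)^i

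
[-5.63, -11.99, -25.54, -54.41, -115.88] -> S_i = -5.63*2.13^i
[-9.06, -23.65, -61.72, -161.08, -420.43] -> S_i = -9.06*2.61^i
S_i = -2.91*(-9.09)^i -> [-2.91, 26.45, -240.45, 2185.67, -19867.74]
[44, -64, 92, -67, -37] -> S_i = Random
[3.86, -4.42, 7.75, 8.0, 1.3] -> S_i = Random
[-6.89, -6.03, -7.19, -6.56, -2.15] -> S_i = Random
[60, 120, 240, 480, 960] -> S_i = 60*2^i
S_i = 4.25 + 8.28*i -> [4.25, 12.53, 20.81, 29.09, 37.37]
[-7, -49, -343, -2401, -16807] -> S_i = -7*7^i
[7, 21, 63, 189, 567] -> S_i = 7*3^i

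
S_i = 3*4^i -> [3, 12, 48, 192, 768]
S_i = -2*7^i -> [-2, -14, -98, -686, -4802]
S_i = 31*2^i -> [31, 62, 124, 248, 496]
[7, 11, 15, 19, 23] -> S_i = 7 + 4*i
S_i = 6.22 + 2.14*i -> [6.22, 8.36, 10.5, 12.64, 14.78]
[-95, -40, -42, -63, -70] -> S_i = Random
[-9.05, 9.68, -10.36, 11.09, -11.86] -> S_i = -9.05*(-1.07)^i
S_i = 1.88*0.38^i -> [1.88, 0.71, 0.27, 0.1, 0.04]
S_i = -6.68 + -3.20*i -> [-6.68, -9.88, -13.08, -16.28, -19.48]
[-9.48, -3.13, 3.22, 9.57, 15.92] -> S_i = -9.48 + 6.35*i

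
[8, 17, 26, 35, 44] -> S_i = 8 + 9*i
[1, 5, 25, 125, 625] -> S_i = 1*5^i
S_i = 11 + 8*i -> [11, 19, 27, 35, 43]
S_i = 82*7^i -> [82, 574, 4018, 28126, 196882]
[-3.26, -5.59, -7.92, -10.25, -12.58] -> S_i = -3.26 + -2.33*i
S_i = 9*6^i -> [9, 54, 324, 1944, 11664]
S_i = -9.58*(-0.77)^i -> [-9.58, 7.38, -5.68, 4.37, -3.37]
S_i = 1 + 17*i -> [1, 18, 35, 52, 69]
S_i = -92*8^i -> [-92, -736, -5888, -47104, -376832]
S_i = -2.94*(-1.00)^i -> [-2.94, 2.94, -2.94, 2.94, -2.94]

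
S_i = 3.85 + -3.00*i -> [3.85, 0.85, -2.15, -5.15, -8.15]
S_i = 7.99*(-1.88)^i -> [7.99, -15.02, 28.24, -53.09, 99.81]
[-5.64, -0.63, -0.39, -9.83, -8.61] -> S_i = Random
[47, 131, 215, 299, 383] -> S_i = 47 + 84*i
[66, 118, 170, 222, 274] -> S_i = 66 + 52*i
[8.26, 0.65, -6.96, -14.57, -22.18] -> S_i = 8.26 + -7.61*i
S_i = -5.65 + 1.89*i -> [-5.65, -3.76, -1.87, 0.02, 1.91]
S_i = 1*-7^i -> [1, -7, 49, -343, 2401]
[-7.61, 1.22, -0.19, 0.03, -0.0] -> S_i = -7.61*(-0.16)^i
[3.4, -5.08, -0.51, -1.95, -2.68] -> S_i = Random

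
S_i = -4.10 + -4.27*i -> [-4.1, -8.37, -12.64, -16.91, -21.18]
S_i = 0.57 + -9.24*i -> [0.57, -8.67, -17.91, -27.15, -36.39]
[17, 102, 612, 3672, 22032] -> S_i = 17*6^i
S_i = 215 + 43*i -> [215, 258, 301, 344, 387]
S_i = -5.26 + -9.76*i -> [-5.26, -15.02, -24.78, -34.54, -44.3]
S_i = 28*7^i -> [28, 196, 1372, 9604, 67228]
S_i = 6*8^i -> [6, 48, 384, 3072, 24576]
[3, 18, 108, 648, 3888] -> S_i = 3*6^i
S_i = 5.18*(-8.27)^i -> [5.18, -42.84, 354.28, -2929.86, 24229.91]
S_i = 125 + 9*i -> [125, 134, 143, 152, 161]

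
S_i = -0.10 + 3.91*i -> [-0.1, 3.81, 7.72, 11.63, 15.54]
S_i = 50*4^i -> [50, 200, 800, 3200, 12800]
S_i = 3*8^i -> [3, 24, 192, 1536, 12288]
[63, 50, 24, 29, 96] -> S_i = Random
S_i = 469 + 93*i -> [469, 562, 655, 748, 841]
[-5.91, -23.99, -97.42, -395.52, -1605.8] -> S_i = -5.91*4.06^i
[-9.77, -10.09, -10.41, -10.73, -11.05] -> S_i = -9.77 + -0.32*i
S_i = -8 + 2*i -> [-8, -6, -4, -2, 0]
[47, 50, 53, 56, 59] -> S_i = 47 + 3*i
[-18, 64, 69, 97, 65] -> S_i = Random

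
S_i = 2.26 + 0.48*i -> [2.26, 2.74, 3.22, 3.7, 4.18]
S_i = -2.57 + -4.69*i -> [-2.57, -7.26, -11.95, -16.64, -21.33]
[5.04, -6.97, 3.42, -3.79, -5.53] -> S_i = Random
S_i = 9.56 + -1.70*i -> [9.56, 7.86, 6.16, 4.46, 2.76]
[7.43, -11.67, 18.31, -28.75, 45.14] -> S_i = 7.43*(-1.57)^i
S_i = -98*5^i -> [-98, -490, -2450, -12250, -61250]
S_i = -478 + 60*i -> [-478, -418, -358, -298, -238]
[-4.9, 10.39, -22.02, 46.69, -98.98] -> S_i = -4.90*(-2.12)^i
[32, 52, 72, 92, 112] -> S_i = 32 + 20*i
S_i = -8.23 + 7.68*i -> [-8.23, -0.55, 7.13, 14.81, 22.49]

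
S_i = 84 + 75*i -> [84, 159, 234, 309, 384]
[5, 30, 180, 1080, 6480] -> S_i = 5*6^i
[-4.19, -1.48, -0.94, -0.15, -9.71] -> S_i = Random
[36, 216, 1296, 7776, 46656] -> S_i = 36*6^i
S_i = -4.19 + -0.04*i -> [-4.19, -4.23, -4.27, -4.31, -4.35]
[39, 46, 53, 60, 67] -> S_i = 39 + 7*i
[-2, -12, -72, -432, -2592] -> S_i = -2*6^i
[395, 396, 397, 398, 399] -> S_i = 395 + 1*i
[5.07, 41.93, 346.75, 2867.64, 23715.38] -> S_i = 5.07*8.27^i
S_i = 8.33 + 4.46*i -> [8.33, 12.79, 17.25, 21.71, 26.17]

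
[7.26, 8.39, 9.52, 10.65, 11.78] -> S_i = 7.26 + 1.13*i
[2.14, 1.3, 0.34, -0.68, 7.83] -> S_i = Random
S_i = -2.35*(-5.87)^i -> [-2.35, 13.79, -80.97, 475.32, -2790.1]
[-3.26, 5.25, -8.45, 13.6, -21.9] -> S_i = -3.26*(-1.61)^i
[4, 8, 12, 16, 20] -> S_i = 4 + 4*i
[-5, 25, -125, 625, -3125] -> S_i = -5*-5^i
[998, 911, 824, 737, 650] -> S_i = 998 + -87*i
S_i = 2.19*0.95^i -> [2.19, 2.08, 1.98, 1.88, 1.78]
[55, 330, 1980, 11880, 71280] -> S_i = 55*6^i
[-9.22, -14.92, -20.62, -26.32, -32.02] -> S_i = -9.22 + -5.70*i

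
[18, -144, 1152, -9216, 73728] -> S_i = 18*-8^i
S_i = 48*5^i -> [48, 240, 1200, 6000, 30000]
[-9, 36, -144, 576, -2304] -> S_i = -9*-4^i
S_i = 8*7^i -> [8, 56, 392, 2744, 19208]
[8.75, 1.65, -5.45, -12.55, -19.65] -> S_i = 8.75 + -7.10*i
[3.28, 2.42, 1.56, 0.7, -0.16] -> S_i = 3.28 + -0.86*i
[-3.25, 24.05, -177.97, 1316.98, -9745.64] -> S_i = -3.25*(-7.40)^i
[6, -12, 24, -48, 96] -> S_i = 6*-2^i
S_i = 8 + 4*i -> [8, 12, 16, 20, 24]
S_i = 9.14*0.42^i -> [9.14, 3.84, 1.61, 0.68, 0.28]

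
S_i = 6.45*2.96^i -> [6.45, 19.09, 56.51, 167.28, 495.14]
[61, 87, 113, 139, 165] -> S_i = 61 + 26*i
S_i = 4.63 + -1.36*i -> [4.63, 3.27, 1.91, 0.55, -0.81]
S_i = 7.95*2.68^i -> [7.95, 21.31, 57.1, 153.03, 410.12]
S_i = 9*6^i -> [9, 54, 324, 1944, 11664]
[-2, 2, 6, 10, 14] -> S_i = -2 + 4*i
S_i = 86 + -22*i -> [86, 64, 42, 20, -2]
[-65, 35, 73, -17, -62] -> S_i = Random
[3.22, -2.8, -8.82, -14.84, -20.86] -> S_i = 3.22 + -6.02*i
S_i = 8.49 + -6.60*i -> [8.49, 1.89, -4.71, -11.31, -17.91]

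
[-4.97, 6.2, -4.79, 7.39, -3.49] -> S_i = Random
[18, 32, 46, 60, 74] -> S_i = 18 + 14*i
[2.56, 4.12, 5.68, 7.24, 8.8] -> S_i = 2.56 + 1.56*i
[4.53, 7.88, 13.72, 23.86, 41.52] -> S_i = 4.53*1.74^i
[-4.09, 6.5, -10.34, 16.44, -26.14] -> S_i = -4.09*(-1.59)^i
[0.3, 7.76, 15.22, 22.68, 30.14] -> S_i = 0.30 + 7.46*i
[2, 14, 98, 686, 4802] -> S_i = 2*7^i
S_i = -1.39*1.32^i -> [-1.39, -1.83, -2.42, -3.2, -4.22]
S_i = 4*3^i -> [4, 12, 36, 108, 324]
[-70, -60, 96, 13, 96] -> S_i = Random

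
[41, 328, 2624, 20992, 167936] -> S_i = 41*8^i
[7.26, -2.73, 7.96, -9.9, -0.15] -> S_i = Random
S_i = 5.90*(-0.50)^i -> [5.9, -2.95, 1.48, -0.74, 0.37]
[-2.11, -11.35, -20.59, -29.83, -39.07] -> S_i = -2.11 + -9.24*i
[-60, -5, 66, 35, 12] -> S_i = Random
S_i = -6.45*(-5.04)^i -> [-6.45, 32.51, -163.84, 825.76, -4161.81]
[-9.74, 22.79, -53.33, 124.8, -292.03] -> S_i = -9.74*(-2.34)^i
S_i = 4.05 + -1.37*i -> [4.05, 2.68, 1.31, -0.06, -1.43]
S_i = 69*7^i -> [69, 483, 3381, 23667, 165669]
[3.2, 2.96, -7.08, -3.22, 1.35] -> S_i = Random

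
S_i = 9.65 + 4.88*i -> [9.65, 14.53, 19.41, 24.29, 29.17]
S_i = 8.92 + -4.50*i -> [8.92, 4.42, -0.08, -4.58, -9.08]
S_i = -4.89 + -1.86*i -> [-4.89, -6.75, -8.61, -10.47, -12.33]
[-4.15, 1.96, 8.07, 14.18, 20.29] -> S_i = -4.15 + 6.11*i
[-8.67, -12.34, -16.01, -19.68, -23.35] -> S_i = -8.67 + -3.67*i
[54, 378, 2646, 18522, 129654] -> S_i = 54*7^i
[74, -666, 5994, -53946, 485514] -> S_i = 74*-9^i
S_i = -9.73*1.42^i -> [-9.73, -13.82, -19.62, -27.86, -39.56]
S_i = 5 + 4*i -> [5, 9, 13, 17, 21]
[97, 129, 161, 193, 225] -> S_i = 97 + 32*i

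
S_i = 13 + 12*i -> [13, 25, 37, 49, 61]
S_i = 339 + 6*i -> [339, 345, 351, 357, 363]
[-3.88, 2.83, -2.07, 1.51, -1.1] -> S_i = -3.88*(-0.73)^i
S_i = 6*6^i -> [6, 36, 216, 1296, 7776]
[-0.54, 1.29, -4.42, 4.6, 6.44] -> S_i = Random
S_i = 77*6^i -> [77, 462, 2772, 16632, 99792]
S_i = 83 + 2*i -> [83, 85, 87, 89, 91]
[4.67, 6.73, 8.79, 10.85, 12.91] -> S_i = 4.67 + 2.06*i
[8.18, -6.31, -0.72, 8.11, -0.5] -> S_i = Random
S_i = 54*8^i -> [54, 432, 3456, 27648, 221184]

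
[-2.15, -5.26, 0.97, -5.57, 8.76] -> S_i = Random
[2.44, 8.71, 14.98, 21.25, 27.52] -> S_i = 2.44 + 6.27*i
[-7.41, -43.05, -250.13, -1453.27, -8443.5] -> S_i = -7.41*5.81^i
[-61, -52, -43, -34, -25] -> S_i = -61 + 9*i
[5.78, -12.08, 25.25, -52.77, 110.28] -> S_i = 5.78*(-2.09)^i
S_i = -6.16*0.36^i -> [-6.16, -2.22, -0.8, -0.29, -0.1]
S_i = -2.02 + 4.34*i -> [-2.02, 2.32, 6.66, 11.0, 15.34]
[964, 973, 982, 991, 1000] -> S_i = 964 + 9*i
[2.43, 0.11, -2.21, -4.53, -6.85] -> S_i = 2.43 + -2.32*i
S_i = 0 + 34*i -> [0, 34, 68, 102, 136]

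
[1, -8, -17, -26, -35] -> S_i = 1 + -9*i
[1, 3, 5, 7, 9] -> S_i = 1 + 2*i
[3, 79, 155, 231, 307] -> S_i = 3 + 76*i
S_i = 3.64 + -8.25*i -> [3.64, -4.61, -12.86, -21.11, -29.36]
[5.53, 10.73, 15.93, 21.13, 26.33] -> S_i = 5.53 + 5.20*i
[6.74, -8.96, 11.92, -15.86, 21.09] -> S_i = 6.74*(-1.33)^i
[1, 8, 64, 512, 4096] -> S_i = 1*8^i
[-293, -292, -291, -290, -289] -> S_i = -293 + 1*i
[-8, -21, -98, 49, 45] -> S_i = Random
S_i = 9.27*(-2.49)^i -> [9.27, -23.08, 57.47, -143.11, 356.35]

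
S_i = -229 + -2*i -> [-229, -231, -233, -235, -237]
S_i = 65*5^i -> [65, 325, 1625, 8125, 40625]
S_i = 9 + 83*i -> [9, 92, 175, 258, 341]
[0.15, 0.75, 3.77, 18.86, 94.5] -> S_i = 0.15*5.01^i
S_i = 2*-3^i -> [2, -6, 18, -54, 162]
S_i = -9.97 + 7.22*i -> [-9.97, -2.75, 4.47, 11.69, 18.91]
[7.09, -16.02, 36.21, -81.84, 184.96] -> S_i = 7.09*(-2.26)^i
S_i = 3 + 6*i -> [3, 9, 15, 21, 27]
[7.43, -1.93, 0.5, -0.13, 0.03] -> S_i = 7.43*(-0.26)^i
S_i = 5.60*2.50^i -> [5.6, 14.0, 35.0, 87.5, 218.75]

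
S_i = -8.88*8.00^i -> [-8.88, -71.04, -568.32, -4546.56, -36372.48]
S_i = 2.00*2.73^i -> [2.0, 5.46, 14.91, 40.69, 111.09]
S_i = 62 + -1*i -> [62, 61, 60, 59, 58]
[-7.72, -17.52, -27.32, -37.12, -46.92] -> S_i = -7.72 + -9.80*i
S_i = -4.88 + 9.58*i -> [-4.88, 4.7, 14.28, 23.86, 33.44]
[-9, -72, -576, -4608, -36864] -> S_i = -9*8^i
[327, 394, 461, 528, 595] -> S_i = 327 + 67*i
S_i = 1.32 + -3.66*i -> [1.32, -2.34, -6.0, -9.66, -13.32]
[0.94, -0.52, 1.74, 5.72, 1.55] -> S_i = Random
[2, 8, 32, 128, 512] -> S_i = 2*4^i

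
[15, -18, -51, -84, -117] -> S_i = 15 + -33*i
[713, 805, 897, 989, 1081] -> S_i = 713 + 92*i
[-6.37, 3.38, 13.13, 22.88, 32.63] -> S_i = -6.37 + 9.75*i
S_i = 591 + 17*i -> [591, 608, 625, 642, 659]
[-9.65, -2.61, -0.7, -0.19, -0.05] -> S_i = -9.65*0.27^i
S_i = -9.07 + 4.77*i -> [-9.07, -4.3, 0.47, 5.24, 10.01]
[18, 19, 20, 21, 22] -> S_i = 18 + 1*i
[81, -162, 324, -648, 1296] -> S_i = 81*-2^i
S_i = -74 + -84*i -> [-74, -158, -242, -326, -410]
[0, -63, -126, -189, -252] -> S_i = 0 + -63*i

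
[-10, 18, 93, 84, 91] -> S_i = Random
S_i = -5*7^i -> [-5, -35, -245, -1715, -12005]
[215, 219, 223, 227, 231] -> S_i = 215 + 4*i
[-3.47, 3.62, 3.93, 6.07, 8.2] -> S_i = Random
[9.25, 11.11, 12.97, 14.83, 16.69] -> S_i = 9.25 + 1.86*i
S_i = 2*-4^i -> [2, -8, 32, -128, 512]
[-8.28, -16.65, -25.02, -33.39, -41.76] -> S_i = -8.28 + -8.37*i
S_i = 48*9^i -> [48, 432, 3888, 34992, 314928]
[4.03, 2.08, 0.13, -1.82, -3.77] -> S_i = 4.03 + -1.95*i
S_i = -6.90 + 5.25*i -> [-6.9, -1.65, 3.6, 8.85, 14.1]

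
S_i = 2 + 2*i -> [2, 4, 6, 8, 10]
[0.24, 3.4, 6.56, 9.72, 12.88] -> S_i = 0.24 + 3.16*i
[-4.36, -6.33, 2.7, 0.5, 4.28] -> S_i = Random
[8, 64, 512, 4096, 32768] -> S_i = 8*8^i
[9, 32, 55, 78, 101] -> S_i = 9 + 23*i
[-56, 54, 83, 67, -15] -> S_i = Random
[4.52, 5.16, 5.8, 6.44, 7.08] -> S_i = 4.52 + 0.64*i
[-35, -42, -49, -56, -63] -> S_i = -35 + -7*i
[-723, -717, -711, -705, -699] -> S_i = -723 + 6*i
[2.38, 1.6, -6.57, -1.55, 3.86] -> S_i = Random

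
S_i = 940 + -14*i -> [940, 926, 912, 898, 884]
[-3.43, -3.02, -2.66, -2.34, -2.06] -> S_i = -3.43*0.88^i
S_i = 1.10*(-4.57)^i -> [1.1, -5.03, 22.97, -104.99, 479.8]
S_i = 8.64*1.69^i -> [8.64, 14.6, 24.68, 41.7, 70.48]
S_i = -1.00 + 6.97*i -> [-1.0, 5.97, 12.94, 19.91, 26.88]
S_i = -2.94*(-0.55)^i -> [-2.94, 1.62, -0.89, 0.49, -0.27]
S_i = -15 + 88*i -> [-15, 73, 161, 249, 337]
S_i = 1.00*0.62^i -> [1.0, 0.62, 0.38, 0.24, 0.15]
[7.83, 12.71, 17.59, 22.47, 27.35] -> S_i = 7.83 + 4.88*i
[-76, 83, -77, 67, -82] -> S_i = Random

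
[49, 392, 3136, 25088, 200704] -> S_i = 49*8^i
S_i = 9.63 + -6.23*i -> [9.63, 3.4, -2.83, -9.06, -15.29]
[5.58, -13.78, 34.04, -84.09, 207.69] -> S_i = 5.58*(-2.47)^i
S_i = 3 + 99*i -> [3, 102, 201, 300, 399]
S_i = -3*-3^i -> [-3, 9, -27, 81, -243]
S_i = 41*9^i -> [41, 369, 3321, 29889, 269001]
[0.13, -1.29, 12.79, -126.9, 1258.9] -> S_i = 0.13*(-9.92)^i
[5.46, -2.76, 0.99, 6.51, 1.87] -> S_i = Random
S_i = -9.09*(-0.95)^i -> [-9.09, 8.64, -8.2, 7.79, -7.4]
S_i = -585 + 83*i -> [-585, -502, -419, -336, -253]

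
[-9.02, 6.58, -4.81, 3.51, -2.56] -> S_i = -9.02*(-0.73)^i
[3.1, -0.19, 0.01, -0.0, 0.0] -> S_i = 3.10*(-0.06)^i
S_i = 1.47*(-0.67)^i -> [1.47, -0.98, 0.66, -0.44, 0.3]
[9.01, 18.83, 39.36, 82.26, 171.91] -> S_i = 9.01*2.09^i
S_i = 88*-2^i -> [88, -176, 352, -704, 1408]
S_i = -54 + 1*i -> [-54, -53, -52, -51, -50]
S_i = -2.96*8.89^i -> [-2.96, -26.31, -233.94, -2079.68, -18488.38]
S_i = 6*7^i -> [6, 42, 294, 2058, 14406]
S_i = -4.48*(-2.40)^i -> [-4.48, 10.75, -25.8, 61.93, -148.64]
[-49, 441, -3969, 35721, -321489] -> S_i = -49*-9^i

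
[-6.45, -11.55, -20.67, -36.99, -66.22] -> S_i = -6.45*1.79^i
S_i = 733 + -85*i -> [733, 648, 563, 478, 393]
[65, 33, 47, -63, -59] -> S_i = Random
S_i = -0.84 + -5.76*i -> [-0.84, -6.6, -12.36, -18.12, -23.88]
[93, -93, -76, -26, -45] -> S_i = Random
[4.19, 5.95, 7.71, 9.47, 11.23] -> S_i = 4.19 + 1.76*i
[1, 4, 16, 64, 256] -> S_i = 1*4^i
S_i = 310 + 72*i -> [310, 382, 454, 526, 598]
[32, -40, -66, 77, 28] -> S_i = Random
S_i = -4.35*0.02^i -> [-4.35, -0.09, -0.0, -0.0, -0.0]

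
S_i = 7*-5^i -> [7, -35, 175, -875, 4375]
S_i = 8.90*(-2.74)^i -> [8.9, -24.39, 66.82, -183.08, 501.64]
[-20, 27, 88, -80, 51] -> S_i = Random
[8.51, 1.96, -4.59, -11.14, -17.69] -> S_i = 8.51 + -6.55*i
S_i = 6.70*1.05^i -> [6.7, 7.04, 7.39, 7.76, 8.14]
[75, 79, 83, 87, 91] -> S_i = 75 + 4*i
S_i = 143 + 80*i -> [143, 223, 303, 383, 463]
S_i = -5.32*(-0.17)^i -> [-5.32, 0.9, -0.15, 0.03, -0.0]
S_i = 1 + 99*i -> [1, 100, 199, 298, 397]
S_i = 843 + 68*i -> [843, 911, 979, 1047, 1115]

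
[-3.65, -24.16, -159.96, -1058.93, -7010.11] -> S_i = -3.65*6.62^i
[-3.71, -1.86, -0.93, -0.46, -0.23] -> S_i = -3.71*0.50^i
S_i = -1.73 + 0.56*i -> [-1.73, -1.17, -0.61, -0.05, 0.51]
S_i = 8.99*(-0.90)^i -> [8.99, -8.09, 7.28, -6.55, 5.9]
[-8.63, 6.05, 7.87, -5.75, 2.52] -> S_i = Random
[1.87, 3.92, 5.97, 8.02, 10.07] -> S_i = 1.87 + 2.05*i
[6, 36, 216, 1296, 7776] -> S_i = 6*6^i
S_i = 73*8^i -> [73, 584, 4672, 37376, 299008]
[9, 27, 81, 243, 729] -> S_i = 9*3^i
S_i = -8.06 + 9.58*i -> [-8.06, 1.52, 11.1, 20.68, 30.26]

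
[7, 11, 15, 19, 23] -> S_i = 7 + 4*i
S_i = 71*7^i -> [71, 497, 3479, 24353, 170471]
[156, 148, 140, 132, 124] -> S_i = 156 + -8*i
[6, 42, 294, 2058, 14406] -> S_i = 6*7^i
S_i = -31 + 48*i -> [-31, 17, 65, 113, 161]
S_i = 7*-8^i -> [7, -56, 448, -3584, 28672]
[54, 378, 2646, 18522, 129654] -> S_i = 54*7^i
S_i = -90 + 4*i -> [-90, -86, -82, -78, -74]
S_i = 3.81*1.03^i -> [3.81, 3.92, 4.04, 4.16, 4.29]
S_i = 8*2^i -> [8, 16, 32, 64, 128]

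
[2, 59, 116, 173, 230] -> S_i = 2 + 57*i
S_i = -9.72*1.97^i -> [-9.72, -19.15, -37.72, -74.31, -146.4]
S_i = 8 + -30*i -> [8, -22, -52, -82, -112]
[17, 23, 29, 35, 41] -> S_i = 17 + 6*i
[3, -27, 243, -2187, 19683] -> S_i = 3*-9^i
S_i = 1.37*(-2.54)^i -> [1.37, -3.48, 8.84, -22.45, 57.02]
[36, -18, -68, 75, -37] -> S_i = Random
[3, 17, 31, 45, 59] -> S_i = 3 + 14*i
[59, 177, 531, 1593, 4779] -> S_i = 59*3^i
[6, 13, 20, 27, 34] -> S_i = 6 + 7*i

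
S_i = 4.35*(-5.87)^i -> [4.35, -25.53, 149.89, -879.84, 5164.66]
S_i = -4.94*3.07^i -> [-4.94, -15.17, -46.56, -142.94, -438.81]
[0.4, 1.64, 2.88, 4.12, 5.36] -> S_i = 0.40 + 1.24*i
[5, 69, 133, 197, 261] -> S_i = 5 + 64*i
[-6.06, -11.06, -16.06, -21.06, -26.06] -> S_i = -6.06 + -5.00*i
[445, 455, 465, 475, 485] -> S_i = 445 + 10*i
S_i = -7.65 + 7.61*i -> [-7.65, -0.04, 7.57, 15.18, 22.79]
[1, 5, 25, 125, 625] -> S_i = 1*5^i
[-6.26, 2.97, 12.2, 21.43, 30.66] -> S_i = -6.26 + 9.23*i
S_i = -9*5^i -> [-9, -45, -225, -1125, -5625]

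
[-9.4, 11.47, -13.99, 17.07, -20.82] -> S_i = -9.40*(-1.22)^i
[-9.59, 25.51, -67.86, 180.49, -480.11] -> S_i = -9.59*(-2.66)^i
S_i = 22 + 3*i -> [22, 25, 28, 31, 34]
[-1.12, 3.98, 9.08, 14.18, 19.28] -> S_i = -1.12 + 5.10*i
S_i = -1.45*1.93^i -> [-1.45, -2.8, -5.4, -10.42, -20.12]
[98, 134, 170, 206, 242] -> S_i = 98 + 36*i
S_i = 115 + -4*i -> [115, 111, 107, 103, 99]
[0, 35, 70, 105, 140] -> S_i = 0 + 35*i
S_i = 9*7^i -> [9, 63, 441, 3087, 21609]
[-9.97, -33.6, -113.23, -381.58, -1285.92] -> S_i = -9.97*3.37^i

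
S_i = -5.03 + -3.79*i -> [-5.03, -8.82, -12.61, -16.4, -20.19]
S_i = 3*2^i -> [3, 6, 12, 24, 48]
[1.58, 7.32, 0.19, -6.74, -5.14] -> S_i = Random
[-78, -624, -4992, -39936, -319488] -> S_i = -78*8^i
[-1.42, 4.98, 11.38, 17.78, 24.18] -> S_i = -1.42 + 6.40*i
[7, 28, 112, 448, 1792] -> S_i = 7*4^i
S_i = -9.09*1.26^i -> [-9.09, -11.45, -14.43, -18.18, -22.91]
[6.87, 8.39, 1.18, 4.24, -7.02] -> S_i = Random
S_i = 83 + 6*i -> [83, 89, 95, 101, 107]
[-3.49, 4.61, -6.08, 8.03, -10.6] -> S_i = -3.49*(-1.32)^i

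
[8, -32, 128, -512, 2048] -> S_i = 8*-4^i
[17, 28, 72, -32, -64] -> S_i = Random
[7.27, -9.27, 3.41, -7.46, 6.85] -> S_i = Random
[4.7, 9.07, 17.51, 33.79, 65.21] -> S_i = 4.70*1.93^i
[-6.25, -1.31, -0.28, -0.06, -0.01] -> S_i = -6.25*0.21^i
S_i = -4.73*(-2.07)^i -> [-4.73, 9.79, -20.27, 41.95, -86.84]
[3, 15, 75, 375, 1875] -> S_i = 3*5^i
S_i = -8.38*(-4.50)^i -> [-8.38, 37.71, -169.7, 763.63, -3436.32]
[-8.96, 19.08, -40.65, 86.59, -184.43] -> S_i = -8.96*(-2.13)^i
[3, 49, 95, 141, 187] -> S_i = 3 + 46*i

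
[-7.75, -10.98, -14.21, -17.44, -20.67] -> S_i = -7.75 + -3.23*i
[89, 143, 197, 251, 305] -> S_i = 89 + 54*i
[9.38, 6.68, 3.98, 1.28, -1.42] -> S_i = 9.38 + -2.70*i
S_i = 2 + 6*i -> [2, 8, 14, 20, 26]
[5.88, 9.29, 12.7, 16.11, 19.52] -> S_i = 5.88 + 3.41*i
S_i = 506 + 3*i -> [506, 509, 512, 515, 518]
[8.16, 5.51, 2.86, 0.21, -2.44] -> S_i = 8.16 + -2.65*i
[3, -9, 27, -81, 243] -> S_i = 3*-3^i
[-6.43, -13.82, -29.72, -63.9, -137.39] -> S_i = -6.43*2.15^i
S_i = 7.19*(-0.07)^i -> [7.19, -0.5, 0.04, -0.0, 0.0]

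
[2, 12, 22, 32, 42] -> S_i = 2 + 10*i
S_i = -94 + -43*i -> [-94, -137, -180, -223, -266]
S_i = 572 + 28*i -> [572, 600, 628, 656, 684]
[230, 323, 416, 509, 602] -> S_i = 230 + 93*i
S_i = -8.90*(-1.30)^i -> [-8.9, 11.57, -15.04, 19.55, -25.42]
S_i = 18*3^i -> [18, 54, 162, 486, 1458]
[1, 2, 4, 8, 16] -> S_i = 1*2^i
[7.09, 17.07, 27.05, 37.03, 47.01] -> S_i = 7.09 + 9.98*i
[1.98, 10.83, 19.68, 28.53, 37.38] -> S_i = 1.98 + 8.85*i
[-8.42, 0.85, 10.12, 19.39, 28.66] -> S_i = -8.42 + 9.27*i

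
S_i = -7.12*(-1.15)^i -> [-7.12, 8.19, -9.42, 10.83, -12.45]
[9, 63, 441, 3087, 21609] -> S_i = 9*7^i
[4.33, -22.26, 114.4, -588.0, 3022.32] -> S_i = 4.33*(-5.14)^i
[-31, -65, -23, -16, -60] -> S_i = Random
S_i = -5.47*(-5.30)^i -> [-5.47, 28.99, -153.65, 814.36, -4316.09]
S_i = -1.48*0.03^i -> [-1.48, -0.04, -0.0, -0.0, -0.0]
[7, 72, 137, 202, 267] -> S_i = 7 + 65*i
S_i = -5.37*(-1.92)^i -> [-5.37, 10.31, -19.8, 38.01, -72.98]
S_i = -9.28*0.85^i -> [-9.28, -7.89, -6.7, -5.7, -4.84]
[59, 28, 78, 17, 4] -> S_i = Random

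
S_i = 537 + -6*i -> [537, 531, 525, 519, 513]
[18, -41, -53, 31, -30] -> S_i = Random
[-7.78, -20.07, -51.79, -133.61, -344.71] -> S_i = -7.78*2.58^i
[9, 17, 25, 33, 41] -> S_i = 9 + 8*i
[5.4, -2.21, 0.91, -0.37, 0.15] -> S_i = 5.40*(-0.41)^i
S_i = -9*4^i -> [-9, -36, -144, -576, -2304]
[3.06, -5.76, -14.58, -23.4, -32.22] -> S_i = 3.06 + -8.82*i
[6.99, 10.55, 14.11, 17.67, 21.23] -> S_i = 6.99 + 3.56*i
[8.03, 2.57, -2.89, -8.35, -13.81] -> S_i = 8.03 + -5.46*i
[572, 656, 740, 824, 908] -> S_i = 572 + 84*i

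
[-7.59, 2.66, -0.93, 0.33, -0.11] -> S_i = -7.59*(-0.35)^i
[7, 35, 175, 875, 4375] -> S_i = 7*5^i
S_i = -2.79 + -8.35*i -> [-2.79, -11.14, -19.49, -27.84, -36.19]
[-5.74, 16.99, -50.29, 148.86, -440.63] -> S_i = -5.74*(-2.96)^i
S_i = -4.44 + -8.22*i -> [-4.44, -12.66, -20.88, -29.1, -37.32]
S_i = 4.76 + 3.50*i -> [4.76, 8.26, 11.76, 15.26, 18.76]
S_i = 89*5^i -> [89, 445, 2225, 11125, 55625]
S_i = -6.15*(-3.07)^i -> [-6.15, 18.88, -57.96, 177.95, -546.3]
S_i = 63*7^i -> [63, 441, 3087, 21609, 151263]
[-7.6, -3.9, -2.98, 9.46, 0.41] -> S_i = Random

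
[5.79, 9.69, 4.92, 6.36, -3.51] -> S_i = Random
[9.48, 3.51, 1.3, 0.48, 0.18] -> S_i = 9.48*0.37^i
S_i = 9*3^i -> [9, 27, 81, 243, 729]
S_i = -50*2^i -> [-50, -100, -200, -400, -800]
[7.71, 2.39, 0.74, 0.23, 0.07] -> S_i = 7.71*0.31^i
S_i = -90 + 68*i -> [-90, -22, 46, 114, 182]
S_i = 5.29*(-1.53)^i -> [5.29, -8.09, 12.38, -18.95, 28.99]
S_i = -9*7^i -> [-9, -63, -441, -3087, -21609]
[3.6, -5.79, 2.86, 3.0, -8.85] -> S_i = Random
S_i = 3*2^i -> [3, 6, 12, 24, 48]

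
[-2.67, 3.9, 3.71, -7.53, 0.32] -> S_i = Random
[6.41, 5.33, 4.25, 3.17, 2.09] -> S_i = 6.41 + -1.08*i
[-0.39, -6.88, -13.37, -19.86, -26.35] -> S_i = -0.39 + -6.49*i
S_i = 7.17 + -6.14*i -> [7.17, 1.03, -5.11, -11.25, -17.39]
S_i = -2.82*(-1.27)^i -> [-2.82, 3.58, -4.55, 5.78, -7.34]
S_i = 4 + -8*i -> [4, -4, -12, -20, -28]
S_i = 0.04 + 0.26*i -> [0.04, 0.3, 0.56, 0.82, 1.08]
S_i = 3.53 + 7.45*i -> [3.53, 10.98, 18.43, 25.88, 33.33]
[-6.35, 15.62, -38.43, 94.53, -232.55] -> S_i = -6.35*(-2.46)^i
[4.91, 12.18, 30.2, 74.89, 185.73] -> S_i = 4.91*2.48^i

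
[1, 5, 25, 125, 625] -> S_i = 1*5^i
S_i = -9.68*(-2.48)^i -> [-9.68, 24.01, -59.54, 147.65, -366.17]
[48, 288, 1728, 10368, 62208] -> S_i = 48*6^i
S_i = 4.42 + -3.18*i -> [4.42, 1.24, -1.94, -5.12, -8.3]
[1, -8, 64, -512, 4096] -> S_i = 1*-8^i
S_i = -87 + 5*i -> [-87, -82, -77, -72, -67]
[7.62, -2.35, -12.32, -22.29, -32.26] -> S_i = 7.62 + -9.97*i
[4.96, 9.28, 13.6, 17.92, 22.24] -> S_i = 4.96 + 4.32*i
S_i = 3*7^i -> [3, 21, 147, 1029, 7203]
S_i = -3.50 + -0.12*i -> [-3.5, -3.62, -3.74, -3.86, -3.98]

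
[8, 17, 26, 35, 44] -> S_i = 8 + 9*i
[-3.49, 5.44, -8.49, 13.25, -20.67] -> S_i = -3.49*(-1.56)^i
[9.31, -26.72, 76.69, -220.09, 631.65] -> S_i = 9.31*(-2.87)^i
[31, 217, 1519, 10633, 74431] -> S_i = 31*7^i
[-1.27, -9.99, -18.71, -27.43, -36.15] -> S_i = -1.27 + -8.72*i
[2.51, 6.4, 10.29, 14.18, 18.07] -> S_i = 2.51 + 3.89*i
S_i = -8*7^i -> [-8, -56, -392, -2744, -19208]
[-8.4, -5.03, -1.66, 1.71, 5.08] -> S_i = -8.40 + 3.37*i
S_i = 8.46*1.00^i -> [8.46, 8.46, 8.46, 8.46, 8.46]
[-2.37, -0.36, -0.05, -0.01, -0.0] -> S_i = -2.37*0.15^i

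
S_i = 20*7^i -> [20, 140, 980, 6860, 48020]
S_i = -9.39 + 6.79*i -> [-9.39, -2.6, 4.19, 10.98, 17.77]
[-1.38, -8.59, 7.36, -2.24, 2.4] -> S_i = Random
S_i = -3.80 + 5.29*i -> [-3.8, 1.49, 6.78, 12.07, 17.36]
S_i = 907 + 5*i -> [907, 912, 917, 922, 927]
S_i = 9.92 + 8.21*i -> [9.92, 18.13, 26.34, 34.55, 42.76]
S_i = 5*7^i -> [5, 35, 245, 1715, 12005]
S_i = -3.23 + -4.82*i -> [-3.23, -8.05, -12.87, -17.69, -22.51]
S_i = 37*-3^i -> [37, -111, 333, -999, 2997]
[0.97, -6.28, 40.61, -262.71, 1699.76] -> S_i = 0.97*(-6.47)^i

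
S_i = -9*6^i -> [-9, -54, -324, -1944, -11664]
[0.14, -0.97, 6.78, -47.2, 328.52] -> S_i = 0.14*(-6.96)^i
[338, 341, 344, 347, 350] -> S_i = 338 + 3*i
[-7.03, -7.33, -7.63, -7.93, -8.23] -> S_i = -7.03 + -0.30*i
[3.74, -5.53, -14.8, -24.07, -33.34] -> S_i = 3.74 + -9.27*i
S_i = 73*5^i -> [73, 365, 1825, 9125, 45625]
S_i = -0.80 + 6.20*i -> [-0.8, 5.4, 11.6, 17.8, 24.0]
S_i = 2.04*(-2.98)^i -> [2.04, -6.08, 18.12, -53.99, 160.88]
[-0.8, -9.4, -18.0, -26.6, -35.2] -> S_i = -0.80 + -8.60*i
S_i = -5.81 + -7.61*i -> [-5.81, -13.42, -21.03, -28.64, -36.25]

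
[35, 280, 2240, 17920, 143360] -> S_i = 35*8^i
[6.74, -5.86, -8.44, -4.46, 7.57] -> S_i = Random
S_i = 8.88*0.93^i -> [8.88, 8.26, 7.68, 7.14, 6.64]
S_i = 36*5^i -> [36, 180, 900, 4500, 22500]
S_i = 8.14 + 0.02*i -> [8.14, 8.16, 8.18, 8.2, 8.22]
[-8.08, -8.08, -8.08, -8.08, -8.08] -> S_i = -8.08 + 0.00*i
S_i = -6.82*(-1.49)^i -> [-6.82, 10.16, -15.14, 22.56, -33.61]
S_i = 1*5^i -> [1, 5, 25, 125, 625]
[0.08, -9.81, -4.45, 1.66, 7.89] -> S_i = Random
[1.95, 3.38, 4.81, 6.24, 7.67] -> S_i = 1.95 + 1.43*i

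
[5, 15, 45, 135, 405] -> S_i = 5*3^i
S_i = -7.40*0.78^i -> [-7.4, -5.77, -4.5, -3.51, -2.74]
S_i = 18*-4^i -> [18, -72, 288, -1152, 4608]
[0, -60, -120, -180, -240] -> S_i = 0 + -60*i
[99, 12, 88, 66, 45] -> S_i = Random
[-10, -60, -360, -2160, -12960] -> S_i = -10*6^i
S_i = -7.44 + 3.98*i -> [-7.44, -3.46, 0.52, 4.5, 8.48]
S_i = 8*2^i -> [8, 16, 32, 64, 128]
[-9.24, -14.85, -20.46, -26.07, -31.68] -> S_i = -9.24 + -5.61*i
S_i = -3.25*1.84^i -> [-3.25, -5.98, -11.0, -20.25, -37.25]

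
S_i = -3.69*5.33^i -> [-3.69, -19.67, -104.83, -558.74, -2978.07]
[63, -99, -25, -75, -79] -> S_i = Random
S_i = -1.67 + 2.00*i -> [-1.67, 0.33, 2.33, 4.33, 6.33]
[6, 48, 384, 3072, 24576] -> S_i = 6*8^i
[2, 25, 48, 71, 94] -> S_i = 2 + 23*i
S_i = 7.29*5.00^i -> [7.29, 36.45, 182.25, 911.25, 4556.25]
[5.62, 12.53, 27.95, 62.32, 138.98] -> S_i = 5.62*2.23^i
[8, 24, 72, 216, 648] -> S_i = 8*3^i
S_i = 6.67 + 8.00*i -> [6.67, 14.67, 22.67, 30.67, 38.67]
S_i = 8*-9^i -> [8, -72, 648, -5832, 52488]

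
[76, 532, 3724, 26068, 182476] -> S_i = 76*7^i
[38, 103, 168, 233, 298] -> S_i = 38 + 65*i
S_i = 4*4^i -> [4, 16, 64, 256, 1024]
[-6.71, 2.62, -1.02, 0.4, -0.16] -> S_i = -6.71*(-0.39)^i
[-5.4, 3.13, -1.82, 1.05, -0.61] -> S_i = -5.40*(-0.58)^i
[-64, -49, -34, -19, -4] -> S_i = -64 + 15*i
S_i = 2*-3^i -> [2, -6, 18, -54, 162]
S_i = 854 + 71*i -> [854, 925, 996, 1067, 1138]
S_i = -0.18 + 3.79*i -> [-0.18, 3.61, 7.4, 11.19, 14.98]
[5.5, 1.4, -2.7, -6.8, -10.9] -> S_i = 5.50 + -4.10*i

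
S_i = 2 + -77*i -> [2, -75, -152, -229, -306]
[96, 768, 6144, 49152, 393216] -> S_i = 96*8^i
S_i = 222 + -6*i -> [222, 216, 210, 204, 198]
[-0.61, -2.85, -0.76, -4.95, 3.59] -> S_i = Random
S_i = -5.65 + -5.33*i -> [-5.65, -10.98, -16.31, -21.64, -26.97]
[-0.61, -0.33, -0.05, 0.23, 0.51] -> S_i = -0.61 + 0.28*i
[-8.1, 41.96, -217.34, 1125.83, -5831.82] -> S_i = -8.10*(-5.18)^i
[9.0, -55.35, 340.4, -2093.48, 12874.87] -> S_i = 9.00*(-6.15)^i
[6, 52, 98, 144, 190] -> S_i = 6 + 46*i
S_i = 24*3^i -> [24, 72, 216, 648, 1944]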